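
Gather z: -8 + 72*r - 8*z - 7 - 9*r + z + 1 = 63*r - 7*z - 14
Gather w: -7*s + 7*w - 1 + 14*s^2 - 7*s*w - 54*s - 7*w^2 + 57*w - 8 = 14*s^2 - 61*s - 7*w^2 + w*(64 - 7*s) - 9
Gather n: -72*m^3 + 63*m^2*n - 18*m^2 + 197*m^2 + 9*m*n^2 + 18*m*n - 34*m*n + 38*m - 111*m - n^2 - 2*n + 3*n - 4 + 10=-72*m^3 + 179*m^2 - 73*m + n^2*(9*m - 1) + n*(63*m^2 - 16*m + 1) + 6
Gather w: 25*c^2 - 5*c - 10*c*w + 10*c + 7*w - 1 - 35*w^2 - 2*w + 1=25*c^2 + 5*c - 35*w^2 + w*(5 - 10*c)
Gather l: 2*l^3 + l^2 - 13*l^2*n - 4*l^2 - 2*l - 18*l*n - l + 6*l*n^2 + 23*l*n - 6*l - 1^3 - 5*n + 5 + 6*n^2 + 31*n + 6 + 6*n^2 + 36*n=2*l^3 + l^2*(-13*n - 3) + l*(6*n^2 + 5*n - 9) + 12*n^2 + 62*n + 10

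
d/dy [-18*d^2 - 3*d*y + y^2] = -3*d + 2*y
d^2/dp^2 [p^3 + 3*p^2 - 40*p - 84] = 6*p + 6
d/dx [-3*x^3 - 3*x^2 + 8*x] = -9*x^2 - 6*x + 8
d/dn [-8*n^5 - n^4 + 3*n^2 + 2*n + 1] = -40*n^4 - 4*n^3 + 6*n + 2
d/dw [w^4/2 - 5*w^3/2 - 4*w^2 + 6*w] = 2*w^3 - 15*w^2/2 - 8*w + 6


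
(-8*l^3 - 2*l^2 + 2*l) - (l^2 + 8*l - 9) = -8*l^3 - 3*l^2 - 6*l + 9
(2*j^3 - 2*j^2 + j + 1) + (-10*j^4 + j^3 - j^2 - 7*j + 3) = -10*j^4 + 3*j^3 - 3*j^2 - 6*j + 4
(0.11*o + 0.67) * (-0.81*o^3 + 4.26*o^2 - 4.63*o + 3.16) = -0.0891*o^4 - 0.0741000000000001*o^3 + 2.3449*o^2 - 2.7545*o + 2.1172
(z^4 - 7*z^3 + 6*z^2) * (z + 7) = z^5 - 43*z^3 + 42*z^2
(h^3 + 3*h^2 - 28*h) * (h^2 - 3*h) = h^5 - 37*h^3 + 84*h^2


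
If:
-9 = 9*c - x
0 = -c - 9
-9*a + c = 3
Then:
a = -4/3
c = -9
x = -72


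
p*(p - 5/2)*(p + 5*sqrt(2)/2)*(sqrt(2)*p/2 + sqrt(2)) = sqrt(2)*p^4/2 - sqrt(2)*p^3/4 + 5*p^3/2 - 5*sqrt(2)*p^2/2 - 5*p^2/4 - 25*p/2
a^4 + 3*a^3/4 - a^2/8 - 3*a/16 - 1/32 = (a - 1/2)*(a + 1/4)*(a + 1/2)^2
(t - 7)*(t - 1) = t^2 - 8*t + 7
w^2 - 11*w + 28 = (w - 7)*(w - 4)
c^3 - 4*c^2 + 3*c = c*(c - 3)*(c - 1)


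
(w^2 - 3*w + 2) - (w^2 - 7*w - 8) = 4*w + 10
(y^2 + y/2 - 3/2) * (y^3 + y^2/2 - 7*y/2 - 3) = y^5 + y^4 - 19*y^3/4 - 11*y^2/2 + 15*y/4 + 9/2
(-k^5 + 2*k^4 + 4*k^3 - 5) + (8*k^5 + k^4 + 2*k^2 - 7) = 7*k^5 + 3*k^4 + 4*k^3 + 2*k^2 - 12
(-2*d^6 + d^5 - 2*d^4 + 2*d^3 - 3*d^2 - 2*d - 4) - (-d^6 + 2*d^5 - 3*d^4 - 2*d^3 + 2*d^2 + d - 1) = -d^6 - d^5 + d^4 + 4*d^3 - 5*d^2 - 3*d - 3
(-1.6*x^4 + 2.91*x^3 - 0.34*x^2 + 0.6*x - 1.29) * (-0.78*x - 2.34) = 1.248*x^5 + 1.4742*x^4 - 6.5442*x^3 + 0.3276*x^2 - 0.3978*x + 3.0186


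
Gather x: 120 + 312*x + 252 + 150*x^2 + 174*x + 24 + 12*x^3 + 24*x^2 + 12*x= 12*x^3 + 174*x^2 + 498*x + 396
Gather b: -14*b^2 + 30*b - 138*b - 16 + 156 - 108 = -14*b^2 - 108*b + 32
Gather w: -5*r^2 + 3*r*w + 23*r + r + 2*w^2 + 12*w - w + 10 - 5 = -5*r^2 + 24*r + 2*w^2 + w*(3*r + 11) + 5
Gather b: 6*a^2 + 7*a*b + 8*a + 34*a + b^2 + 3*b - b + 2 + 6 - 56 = 6*a^2 + 42*a + b^2 + b*(7*a + 2) - 48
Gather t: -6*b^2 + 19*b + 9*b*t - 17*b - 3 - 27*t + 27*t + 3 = -6*b^2 + 9*b*t + 2*b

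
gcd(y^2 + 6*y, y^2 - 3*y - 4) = 1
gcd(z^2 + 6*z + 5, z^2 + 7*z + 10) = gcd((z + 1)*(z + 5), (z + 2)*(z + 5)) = z + 5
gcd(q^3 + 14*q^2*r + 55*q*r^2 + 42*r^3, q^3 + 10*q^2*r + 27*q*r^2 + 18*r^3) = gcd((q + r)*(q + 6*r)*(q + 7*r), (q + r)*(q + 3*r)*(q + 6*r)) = q^2 + 7*q*r + 6*r^2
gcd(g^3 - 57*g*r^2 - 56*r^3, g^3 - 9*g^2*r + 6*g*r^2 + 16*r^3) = -g^2 + 7*g*r + 8*r^2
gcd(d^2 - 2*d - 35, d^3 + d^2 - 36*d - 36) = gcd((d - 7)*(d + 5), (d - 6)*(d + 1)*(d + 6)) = 1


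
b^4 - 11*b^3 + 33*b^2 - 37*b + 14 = (b - 7)*(b - 2)*(b - 1)^2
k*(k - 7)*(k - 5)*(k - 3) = k^4 - 15*k^3 + 71*k^2 - 105*k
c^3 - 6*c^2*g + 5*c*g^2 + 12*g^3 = (c - 4*g)*(c - 3*g)*(c + g)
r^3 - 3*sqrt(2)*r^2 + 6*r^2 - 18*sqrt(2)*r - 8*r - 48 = (r + 6)*(r - 4*sqrt(2))*(r + sqrt(2))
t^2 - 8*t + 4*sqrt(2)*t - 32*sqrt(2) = (t - 8)*(t + 4*sqrt(2))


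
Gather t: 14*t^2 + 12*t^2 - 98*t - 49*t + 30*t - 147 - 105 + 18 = 26*t^2 - 117*t - 234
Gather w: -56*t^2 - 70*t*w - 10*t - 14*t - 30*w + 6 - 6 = -56*t^2 - 24*t + w*(-70*t - 30)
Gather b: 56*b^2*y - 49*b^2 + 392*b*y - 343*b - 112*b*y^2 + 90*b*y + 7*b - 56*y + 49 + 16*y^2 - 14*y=b^2*(56*y - 49) + b*(-112*y^2 + 482*y - 336) + 16*y^2 - 70*y + 49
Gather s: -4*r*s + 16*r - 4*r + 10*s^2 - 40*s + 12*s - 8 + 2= 12*r + 10*s^2 + s*(-4*r - 28) - 6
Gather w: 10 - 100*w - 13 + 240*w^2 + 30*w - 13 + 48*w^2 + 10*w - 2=288*w^2 - 60*w - 18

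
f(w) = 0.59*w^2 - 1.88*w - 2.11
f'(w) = 1.18*w - 1.88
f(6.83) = 12.57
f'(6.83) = 6.18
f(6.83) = 12.57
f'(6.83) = 6.18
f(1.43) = -3.59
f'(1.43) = -0.19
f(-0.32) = -1.45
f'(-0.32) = -2.26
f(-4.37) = 17.37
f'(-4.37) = -7.04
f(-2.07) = 4.31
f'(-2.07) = -4.32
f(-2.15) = 4.66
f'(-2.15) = -4.42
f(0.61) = -3.04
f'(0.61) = -1.16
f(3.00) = -2.44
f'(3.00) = 1.66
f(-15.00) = 158.84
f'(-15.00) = -19.58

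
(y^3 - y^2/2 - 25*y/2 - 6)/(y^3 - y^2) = (2*y^3 - y^2 - 25*y - 12)/(2*y^2*(y - 1))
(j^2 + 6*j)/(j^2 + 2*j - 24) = j/(j - 4)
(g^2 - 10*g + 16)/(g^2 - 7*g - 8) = (g - 2)/(g + 1)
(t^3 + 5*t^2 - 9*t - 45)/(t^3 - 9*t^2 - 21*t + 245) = (t^2 - 9)/(t^2 - 14*t + 49)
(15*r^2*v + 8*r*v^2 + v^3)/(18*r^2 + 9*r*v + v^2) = v*(5*r + v)/(6*r + v)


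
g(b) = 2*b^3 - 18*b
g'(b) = 6*b^2 - 18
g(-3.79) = -40.66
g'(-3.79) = 68.18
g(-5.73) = -273.13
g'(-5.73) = 179.00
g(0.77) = -12.95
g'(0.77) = -14.44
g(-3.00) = 0.00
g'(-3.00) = 36.00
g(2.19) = -18.41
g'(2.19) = 10.78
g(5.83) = 291.37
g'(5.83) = 185.93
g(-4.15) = -68.25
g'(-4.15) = 85.34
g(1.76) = -20.78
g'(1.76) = 0.59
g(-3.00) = 0.00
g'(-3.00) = 36.00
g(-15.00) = -6480.00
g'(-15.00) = 1332.00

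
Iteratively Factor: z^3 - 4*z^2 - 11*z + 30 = (z + 3)*(z^2 - 7*z + 10) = (z - 2)*(z + 3)*(z - 5)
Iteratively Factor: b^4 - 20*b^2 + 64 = (b - 2)*(b^3 + 2*b^2 - 16*b - 32) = (b - 2)*(b + 2)*(b^2 - 16) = (b - 2)*(b + 2)*(b + 4)*(b - 4)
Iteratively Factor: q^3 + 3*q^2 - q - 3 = (q + 3)*(q^2 - 1) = (q - 1)*(q + 3)*(q + 1)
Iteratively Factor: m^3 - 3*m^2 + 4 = (m - 2)*(m^2 - m - 2) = (m - 2)*(m + 1)*(m - 2)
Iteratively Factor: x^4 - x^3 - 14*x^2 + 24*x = (x + 4)*(x^3 - 5*x^2 + 6*x) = x*(x + 4)*(x^2 - 5*x + 6) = x*(x - 3)*(x + 4)*(x - 2)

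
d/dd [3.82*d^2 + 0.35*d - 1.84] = 7.64*d + 0.35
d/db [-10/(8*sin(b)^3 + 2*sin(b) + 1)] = 20*(12*sin(b)^2 + 1)*cos(b)/(8*sin(b)^3 + 2*sin(b) + 1)^2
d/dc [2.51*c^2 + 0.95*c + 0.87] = 5.02*c + 0.95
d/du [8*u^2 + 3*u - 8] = 16*u + 3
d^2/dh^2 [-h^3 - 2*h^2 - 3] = -6*h - 4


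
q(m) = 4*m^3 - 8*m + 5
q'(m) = 12*m^2 - 8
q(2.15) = 27.55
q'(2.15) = 47.47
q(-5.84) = -744.99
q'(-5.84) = 401.27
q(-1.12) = 8.34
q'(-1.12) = 7.05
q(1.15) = 1.88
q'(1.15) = 7.87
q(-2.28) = -24.17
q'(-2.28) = 54.38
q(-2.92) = -71.23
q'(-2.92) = 94.32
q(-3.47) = -134.37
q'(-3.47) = 136.49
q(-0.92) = 9.25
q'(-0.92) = 2.16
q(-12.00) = -6811.00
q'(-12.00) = 1720.00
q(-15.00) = -13375.00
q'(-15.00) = 2692.00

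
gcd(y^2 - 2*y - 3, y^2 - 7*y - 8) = y + 1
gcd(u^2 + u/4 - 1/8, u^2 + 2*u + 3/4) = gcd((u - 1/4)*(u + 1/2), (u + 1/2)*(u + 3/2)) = u + 1/2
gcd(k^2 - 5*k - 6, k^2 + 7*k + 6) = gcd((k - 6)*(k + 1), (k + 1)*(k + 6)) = k + 1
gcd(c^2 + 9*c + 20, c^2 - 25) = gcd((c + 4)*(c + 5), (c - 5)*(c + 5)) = c + 5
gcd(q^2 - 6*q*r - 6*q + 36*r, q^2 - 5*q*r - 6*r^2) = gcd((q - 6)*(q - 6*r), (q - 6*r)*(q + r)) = q - 6*r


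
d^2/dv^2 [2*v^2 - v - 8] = 4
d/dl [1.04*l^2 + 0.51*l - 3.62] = 2.08*l + 0.51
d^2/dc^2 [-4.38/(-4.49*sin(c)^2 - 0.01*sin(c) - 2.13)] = (-353.204952*sin(c)^4 - 0.589986*sin(c)^3 + 697.363014*sin(c)^2 + 1.273266*sin(c) - 83.777136)/(4.49*sin(c)^2 + 0.01*sin(c) + 2.13)^3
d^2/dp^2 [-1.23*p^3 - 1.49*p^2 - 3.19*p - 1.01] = -7.38*p - 2.98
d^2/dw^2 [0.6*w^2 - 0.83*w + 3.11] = 1.20000000000000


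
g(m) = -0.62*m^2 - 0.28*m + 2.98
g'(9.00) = -11.44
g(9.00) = -49.76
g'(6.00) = -7.72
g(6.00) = -21.02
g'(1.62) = -2.29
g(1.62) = 0.90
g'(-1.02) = 0.98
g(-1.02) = 2.62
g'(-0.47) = 0.30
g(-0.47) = 2.97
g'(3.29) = -4.36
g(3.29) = -4.65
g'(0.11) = -0.42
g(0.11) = 2.94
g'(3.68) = -4.84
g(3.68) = -6.45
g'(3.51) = -4.63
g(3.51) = -5.64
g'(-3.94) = 4.61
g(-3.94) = -5.54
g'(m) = -1.24*m - 0.28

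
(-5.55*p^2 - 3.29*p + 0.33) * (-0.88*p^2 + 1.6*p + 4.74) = 4.884*p^4 - 5.9848*p^3 - 31.8614*p^2 - 15.0666*p + 1.5642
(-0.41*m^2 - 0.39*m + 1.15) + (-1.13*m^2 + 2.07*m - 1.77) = -1.54*m^2 + 1.68*m - 0.62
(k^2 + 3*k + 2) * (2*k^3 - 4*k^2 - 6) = 2*k^5 + 2*k^4 - 8*k^3 - 14*k^2 - 18*k - 12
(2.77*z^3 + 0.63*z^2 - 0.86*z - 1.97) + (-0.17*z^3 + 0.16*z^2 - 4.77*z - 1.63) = 2.6*z^3 + 0.79*z^2 - 5.63*z - 3.6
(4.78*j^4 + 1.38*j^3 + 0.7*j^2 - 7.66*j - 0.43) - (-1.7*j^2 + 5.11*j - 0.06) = 4.78*j^4 + 1.38*j^3 + 2.4*j^2 - 12.77*j - 0.37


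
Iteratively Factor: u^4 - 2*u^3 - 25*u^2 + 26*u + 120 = (u - 3)*(u^3 + u^2 - 22*u - 40) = (u - 5)*(u - 3)*(u^2 + 6*u + 8) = (u - 5)*(u - 3)*(u + 4)*(u + 2)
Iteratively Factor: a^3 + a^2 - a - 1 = (a - 1)*(a^2 + 2*a + 1) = (a - 1)*(a + 1)*(a + 1)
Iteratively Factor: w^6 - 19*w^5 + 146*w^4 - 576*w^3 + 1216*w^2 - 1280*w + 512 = (w - 1)*(w^5 - 18*w^4 + 128*w^3 - 448*w^2 + 768*w - 512) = (w - 4)*(w - 1)*(w^4 - 14*w^3 + 72*w^2 - 160*w + 128) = (w - 4)*(w - 2)*(w - 1)*(w^3 - 12*w^2 + 48*w - 64) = (w - 4)^2*(w - 2)*(w - 1)*(w^2 - 8*w + 16) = (w - 4)^3*(w - 2)*(w - 1)*(w - 4)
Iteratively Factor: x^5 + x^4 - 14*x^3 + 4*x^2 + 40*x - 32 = (x - 1)*(x^4 + 2*x^3 - 12*x^2 - 8*x + 32) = (x - 2)*(x - 1)*(x^3 + 4*x^2 - 4*x - 16) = (x - 2)*(x - 1)*(x + 4)*(x^2 - 4) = (x - 2)*(x - 1)*(x + 2)*(x + 4)*(x - 2)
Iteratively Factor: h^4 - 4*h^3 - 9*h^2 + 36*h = (h)*(h^3 - 4*h^2 - 9*h + 36) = h*(h - 3)*(h^2 - h - 12) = h*(h - 3)*(h + 3)*(h - 4)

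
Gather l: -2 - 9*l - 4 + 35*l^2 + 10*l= 35*l^2 + l - 6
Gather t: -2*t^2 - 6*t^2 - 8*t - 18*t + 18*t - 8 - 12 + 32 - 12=-8*t^2 - 8*t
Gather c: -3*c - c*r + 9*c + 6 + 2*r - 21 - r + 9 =c*(6 - r) + r - 6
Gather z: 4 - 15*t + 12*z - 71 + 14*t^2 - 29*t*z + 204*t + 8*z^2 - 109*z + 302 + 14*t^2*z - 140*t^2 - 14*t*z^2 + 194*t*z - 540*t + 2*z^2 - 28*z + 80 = -126*t^2 - 351*t + z^2*(10 - 14*t) + z*(14*t^2 + 165*t - 125) + 315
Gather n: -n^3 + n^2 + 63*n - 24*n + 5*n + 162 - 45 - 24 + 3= -n^3 + n^2 + 44*n + 96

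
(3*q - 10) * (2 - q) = -3*q^2 + 16*q - 20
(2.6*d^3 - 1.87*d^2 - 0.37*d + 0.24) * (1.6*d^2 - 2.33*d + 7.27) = 4.16*d^5 - 9.05*d^4 + 22.6671*d^3 - 12.3488*d^2 - 3.2491*d + 1.7448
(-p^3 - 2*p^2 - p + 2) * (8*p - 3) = -8*p^4 - 13*p^3 - 2*p^2 + 19*p - 6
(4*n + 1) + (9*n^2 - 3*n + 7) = 9*n^2 + n + 8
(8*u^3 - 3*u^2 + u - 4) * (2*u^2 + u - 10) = 16*u^5 + 2*u^4 - 81*u^3 + 23*u^2 - 14*u + 40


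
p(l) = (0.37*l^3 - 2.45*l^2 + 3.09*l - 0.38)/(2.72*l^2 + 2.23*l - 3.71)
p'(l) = (-5.44*l - 2.23)*(0.37*l^3 - 2.45*l^2 + 3.09*l - 0.38)/(2.72*l^2 + 2.23*l - 3.71)^2 + (1.11*l^2 - 4.9*l + 3.09)/(2.72*l^2 + 2.23*l - 3.71) = (1.0064*l^4 + 1.6502*l^3 - 17.9864*l^2 + 20.2462*l - 10.6165)/(7.3984*l^4 + 12.1312*l^3 - 15.2095*l^2 - 16.5466*l + 13.7641)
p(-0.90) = 1.54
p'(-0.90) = -3.56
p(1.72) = -0.05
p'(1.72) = -0.18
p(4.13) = -0.06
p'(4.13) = 0.07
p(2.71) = -0.12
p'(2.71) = -0.00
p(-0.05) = 0.14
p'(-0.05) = -0.80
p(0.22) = -0.06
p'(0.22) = -0.74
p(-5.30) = -2.31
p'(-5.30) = -0.02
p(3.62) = -0.09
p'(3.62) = 0.05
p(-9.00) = -2.53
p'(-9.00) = 0.10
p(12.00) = 0.78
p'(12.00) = 0.12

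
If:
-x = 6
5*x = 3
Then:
No Solution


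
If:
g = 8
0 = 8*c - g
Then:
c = 1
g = 8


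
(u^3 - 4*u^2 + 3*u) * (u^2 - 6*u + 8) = u^5 - 10*u^4 + 35*u^3 - 50*u^2 + 24*u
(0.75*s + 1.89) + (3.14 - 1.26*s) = 5.03 - 0.51*s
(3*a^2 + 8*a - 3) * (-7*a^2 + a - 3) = -21*a^4 - 53*a^3 + 20*a^2 - 27*a + 9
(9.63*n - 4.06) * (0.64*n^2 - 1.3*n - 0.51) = 6.1632*n^3 - 15.1174*n^2 + 0.366699999999999*n + 2.0706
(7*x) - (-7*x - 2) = 14*x + 2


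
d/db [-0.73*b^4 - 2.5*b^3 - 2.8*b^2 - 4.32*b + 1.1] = -2.92*b^3 - 7.5*b^2 - 5.6*b - 4.32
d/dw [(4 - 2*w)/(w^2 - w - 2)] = 2/(w^2 + 2*w + 1)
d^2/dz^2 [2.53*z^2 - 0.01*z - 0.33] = 5.06000000000000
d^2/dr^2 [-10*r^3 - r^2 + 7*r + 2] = -60*r - 2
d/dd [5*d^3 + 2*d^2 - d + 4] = 15*d^2 + 4*d - 1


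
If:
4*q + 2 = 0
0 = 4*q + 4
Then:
No Solution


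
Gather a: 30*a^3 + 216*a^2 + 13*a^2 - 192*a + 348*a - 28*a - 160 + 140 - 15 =30*a^3 + 229*a^2 + 128*a - 35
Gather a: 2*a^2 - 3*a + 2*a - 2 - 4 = 2*a^2 - a - 6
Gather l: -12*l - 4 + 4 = -12*l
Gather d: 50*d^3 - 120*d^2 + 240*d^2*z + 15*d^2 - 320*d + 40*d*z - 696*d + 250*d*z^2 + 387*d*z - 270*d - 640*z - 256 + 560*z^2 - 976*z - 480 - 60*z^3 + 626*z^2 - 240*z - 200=50*d^3 + d^2*(240*z - 105) + d*(250*z^2 + 427*z - 1286) - 60*z^3 + 1186*z^2 - 1856*z - 936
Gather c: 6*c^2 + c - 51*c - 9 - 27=6*c^2 - 50*c - 36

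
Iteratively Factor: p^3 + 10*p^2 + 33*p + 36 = (p + 4)*(p^2 + 6*p + 9) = (p + 3)*(p + 4)*(p + 3)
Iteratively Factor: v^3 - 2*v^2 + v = (v)*(v^2 - 2*v + 1) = v*(v - 1)*(v - 1)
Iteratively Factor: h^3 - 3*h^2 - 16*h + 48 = (h - 4)*(h^2 + h - 12) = (h - 4)*(h + 4)*(h - 3)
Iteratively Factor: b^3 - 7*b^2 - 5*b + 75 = (b - 5)*(b^2 - 2*b - 15) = (b - 5)^2*(b + 3)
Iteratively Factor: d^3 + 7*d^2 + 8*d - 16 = (d - 1)*(d^2 + 8*d + 16) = (d - 1)*(d + 4)*(d + 4)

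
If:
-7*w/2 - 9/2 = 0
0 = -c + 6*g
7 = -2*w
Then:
No Solution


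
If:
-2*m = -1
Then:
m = 1/2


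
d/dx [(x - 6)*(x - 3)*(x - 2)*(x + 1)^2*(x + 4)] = 6*x^5 - 25*x^4 - 84*x^3 + 255*x^2 + 128*x - 180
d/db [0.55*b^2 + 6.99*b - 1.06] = 1.1*b + 6.99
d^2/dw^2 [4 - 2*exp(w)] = -2*exp(w)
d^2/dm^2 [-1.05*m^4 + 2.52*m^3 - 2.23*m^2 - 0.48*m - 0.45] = -12.6*m^2 + 15.12*m - 4.46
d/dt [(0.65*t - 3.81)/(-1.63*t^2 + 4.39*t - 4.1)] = (1.0595*t^2 - 12.4206*t + 14.0609)/(2.6569*t^4 - 14.3114*t^3 + 32.6381*t^2 - 35.998*t + 16.81)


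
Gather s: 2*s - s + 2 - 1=s + 1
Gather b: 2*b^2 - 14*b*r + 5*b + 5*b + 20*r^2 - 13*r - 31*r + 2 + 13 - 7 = 2*b^2 + b*(10 - 14*r) + 20*r^2 - 44*r + 8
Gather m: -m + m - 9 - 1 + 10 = 0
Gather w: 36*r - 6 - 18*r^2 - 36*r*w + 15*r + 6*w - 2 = -18*r^2 + 51*r + w*(6 - 36*r) - 8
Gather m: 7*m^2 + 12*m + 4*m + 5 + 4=7*m^2 + 16*m + 9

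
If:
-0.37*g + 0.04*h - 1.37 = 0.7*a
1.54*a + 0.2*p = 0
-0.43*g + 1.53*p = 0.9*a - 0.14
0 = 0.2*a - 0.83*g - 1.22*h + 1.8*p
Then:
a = 0.14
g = -3.86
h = 1.04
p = -1.09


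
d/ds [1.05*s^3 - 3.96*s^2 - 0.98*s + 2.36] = 3.15*s^2 - 7.92*s - 0.98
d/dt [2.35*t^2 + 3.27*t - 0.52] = 4.7*t + 3.27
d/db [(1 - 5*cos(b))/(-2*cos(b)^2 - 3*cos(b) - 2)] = (10*cos(b)^2 - 4*cos(b) - 13)*sin(b)/(3*cos(b) + cos(2*b) + 3)^2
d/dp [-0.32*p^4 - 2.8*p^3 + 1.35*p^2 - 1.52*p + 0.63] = -1.28*p^3 - 8.4*p^2 + 2.7*p - 1.52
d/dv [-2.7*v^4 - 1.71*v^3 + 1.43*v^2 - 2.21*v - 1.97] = -10.8*v^3 - 5.13*v^2 + 2.86*v - 2.21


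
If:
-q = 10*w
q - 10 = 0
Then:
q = 10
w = -1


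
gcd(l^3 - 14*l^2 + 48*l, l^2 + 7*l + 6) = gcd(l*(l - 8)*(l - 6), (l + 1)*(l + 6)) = 1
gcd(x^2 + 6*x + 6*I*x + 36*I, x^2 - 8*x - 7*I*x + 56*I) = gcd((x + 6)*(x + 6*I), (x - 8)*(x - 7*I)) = 1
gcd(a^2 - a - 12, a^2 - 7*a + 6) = 1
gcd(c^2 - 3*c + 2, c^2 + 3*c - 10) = c - 2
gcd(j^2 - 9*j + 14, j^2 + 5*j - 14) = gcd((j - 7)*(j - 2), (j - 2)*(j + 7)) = j - 2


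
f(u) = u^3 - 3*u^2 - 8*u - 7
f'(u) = 3*u^2 - 6*u - 8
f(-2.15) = -13.61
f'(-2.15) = 18.77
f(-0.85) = -2.98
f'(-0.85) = -0.73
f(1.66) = -23.97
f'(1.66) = -9.69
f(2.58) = -30.44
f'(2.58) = -3.51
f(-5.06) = -172.89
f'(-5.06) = 99.17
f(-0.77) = -3.08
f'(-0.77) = -1.60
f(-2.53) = -22.16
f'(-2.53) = 26.38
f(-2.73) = -27.87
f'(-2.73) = 30.74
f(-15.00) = -3937.00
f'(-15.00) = 757.00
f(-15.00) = -3937.00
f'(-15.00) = 757.00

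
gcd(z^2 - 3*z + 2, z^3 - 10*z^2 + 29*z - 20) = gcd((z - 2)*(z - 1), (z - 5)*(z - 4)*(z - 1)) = z - 1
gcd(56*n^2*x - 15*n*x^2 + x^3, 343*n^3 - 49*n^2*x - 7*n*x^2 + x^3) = -7*n + x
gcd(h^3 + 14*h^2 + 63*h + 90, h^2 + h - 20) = h + 5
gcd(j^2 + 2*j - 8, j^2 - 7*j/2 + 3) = j - 2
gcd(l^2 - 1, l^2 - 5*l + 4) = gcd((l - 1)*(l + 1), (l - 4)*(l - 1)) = l - 1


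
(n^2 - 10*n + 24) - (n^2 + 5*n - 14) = 38 - 15*n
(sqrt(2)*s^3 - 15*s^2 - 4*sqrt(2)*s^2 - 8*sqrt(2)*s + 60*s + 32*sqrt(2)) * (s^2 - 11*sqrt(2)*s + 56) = sqrt(2)*s^5 - 37*s^4 - 4*sqrt(2)*s^4 + 148*s^3 + 213*sqrt(2)*s^3 - 852*sqrt(2)*s^2 - 664*s^2 - 448*sqrt(2)*s + 2656*s + 1792*sqrt(2)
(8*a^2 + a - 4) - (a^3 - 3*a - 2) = -a^3 + 8*a^2 + 4*a - 2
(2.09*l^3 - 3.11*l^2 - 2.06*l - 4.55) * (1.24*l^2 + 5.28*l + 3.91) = 2.5916*l^5 + 7.1788*l^4 - 10.8033*l^3 - 28.6789*l^2 - 32.0786*l - 17.7905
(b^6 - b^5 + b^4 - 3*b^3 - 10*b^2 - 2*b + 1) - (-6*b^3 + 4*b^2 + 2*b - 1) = b^6 - b^5 + b^4 + 3*b^3 - 14*b^2 - 4*b + 2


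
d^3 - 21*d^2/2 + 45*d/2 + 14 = (d - 7)*(d - 4)*(d + 1/2)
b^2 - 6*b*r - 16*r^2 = (b - 8*r)*(b + 2*r)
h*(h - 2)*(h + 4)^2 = h^4 + 6*h^3 - 32*h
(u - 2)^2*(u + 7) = u^3 + 3*u^2 - 24*u + 28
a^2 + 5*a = a*(a + 5)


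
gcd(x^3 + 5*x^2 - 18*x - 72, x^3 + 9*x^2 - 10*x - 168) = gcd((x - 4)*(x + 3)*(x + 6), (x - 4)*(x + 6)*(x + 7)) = x^2 + 2*x - 24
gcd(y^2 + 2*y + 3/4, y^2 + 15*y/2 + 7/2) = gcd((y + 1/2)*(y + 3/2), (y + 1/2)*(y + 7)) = y + 1/2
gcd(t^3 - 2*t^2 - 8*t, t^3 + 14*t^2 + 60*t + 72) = t + 2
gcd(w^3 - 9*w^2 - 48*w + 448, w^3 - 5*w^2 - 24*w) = w - 8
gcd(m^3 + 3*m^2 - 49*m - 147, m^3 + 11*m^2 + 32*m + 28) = m + 7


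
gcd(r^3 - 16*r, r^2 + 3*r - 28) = r - 4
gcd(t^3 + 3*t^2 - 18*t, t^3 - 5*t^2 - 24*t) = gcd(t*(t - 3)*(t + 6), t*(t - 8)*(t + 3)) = t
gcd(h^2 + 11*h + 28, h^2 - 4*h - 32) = h + 4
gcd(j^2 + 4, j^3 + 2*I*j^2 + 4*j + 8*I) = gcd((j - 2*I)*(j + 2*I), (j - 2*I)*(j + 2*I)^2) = j^2 + 4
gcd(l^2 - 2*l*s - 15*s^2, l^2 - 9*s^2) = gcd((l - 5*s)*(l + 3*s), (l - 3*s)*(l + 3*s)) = l + 3*s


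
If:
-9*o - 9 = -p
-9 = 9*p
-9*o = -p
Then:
No Solution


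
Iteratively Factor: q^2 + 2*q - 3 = (q - 1)*(q + 3)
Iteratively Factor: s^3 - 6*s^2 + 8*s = (s - 2)*(s^2 - 4*s) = (s - 4)*(s - 2)*(s)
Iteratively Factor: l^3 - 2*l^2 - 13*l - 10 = (l - 5)*(l^2 + 3*l + 2) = (l - 5)*(l + 1)*(l + 2)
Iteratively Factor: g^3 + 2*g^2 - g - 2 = (g + 2)*(g^2 - 1) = (g + 1)*(g + 2)*(g - 1)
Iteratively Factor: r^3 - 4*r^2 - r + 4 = (r - 4)*(r^2 - 1) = (r - 4)*(r + 1)*(r - 1)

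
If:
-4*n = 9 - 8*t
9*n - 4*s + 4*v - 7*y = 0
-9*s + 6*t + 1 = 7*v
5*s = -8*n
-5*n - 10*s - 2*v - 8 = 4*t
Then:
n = 515/141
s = -824/141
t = 3329/1128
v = 1915/188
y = 13676/987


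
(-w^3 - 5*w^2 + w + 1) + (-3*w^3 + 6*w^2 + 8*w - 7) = -4*w^3 + w^2 + 9*w - 6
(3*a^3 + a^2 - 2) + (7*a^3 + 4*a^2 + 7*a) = 10*a^3 + 5*a^2 + 7*a - 2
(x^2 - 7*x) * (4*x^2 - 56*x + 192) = 4*x^4 - 84*x^3 + 584*x^2 - 1344*x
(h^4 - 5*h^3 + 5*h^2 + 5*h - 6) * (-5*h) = -5*h^5 + 25*h^4 - 25*h^3 - 25*h^2 + 30*h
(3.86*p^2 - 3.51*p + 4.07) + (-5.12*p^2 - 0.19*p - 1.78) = -1.26*p^2 - 3.7*p + 2.29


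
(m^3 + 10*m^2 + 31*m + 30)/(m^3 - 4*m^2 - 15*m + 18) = (m^2 + 7*m + 10)/(m^2 - 7*m + 6)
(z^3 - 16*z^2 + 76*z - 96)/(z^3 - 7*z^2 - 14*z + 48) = (z - 6)/(z + 3)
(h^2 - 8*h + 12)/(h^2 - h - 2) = (h - 6)/(h + 1)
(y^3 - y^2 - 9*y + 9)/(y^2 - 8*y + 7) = (y^2 - 9)/(y - 7)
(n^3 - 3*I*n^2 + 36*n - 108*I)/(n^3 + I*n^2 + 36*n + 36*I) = (n - 3*I)/(n + I)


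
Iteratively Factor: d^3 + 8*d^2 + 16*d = (d + 4)*(d^2 + 4*d) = (d + 4)^2*(d)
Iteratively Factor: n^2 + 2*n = (n)*(n + 2)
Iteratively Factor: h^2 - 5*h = (h)*(h - 5)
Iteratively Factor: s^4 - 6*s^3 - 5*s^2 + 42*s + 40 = (s + 2)*(s^3 - 8*s^2 + 11*s + 20) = (s - 5)*(s + 2)*(s^2 - 3*s - 4) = (s - 5)*(s - 4)*(s + 2)*(s + 1)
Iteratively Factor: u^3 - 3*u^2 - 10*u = (u - 5)*(u^2 + 2*u) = (u - 5)*(u + 2)*(u)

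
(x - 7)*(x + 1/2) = x^2 - 13*x/2 - 7/2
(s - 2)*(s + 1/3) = s^2 - 5*s/3 - 2/3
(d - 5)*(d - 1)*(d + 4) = d^3 - 2*d^2 - 19*d + 20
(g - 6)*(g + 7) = g^2 + g - 42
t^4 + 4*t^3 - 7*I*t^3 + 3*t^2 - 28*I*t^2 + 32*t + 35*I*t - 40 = (t - 1)*(t + 5)*(t - 8*I)*(t + I)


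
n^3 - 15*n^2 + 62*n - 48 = (n - 8)*(n - 6)*(n - 1)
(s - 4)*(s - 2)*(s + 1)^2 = s^4 - 4*s^3 - 3*s^2 + 10*s + 8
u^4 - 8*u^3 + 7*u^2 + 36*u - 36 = (u - 6)*(u - 3)*(u - 1)*(u + 2)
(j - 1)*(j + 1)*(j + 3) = j^3 + 3*j^2 - j - 3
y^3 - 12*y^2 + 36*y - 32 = (y - 8)*(y - 2)^2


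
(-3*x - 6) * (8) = -24*x - 48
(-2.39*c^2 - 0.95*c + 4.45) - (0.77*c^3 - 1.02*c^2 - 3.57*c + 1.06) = -0.77*c^3 - 1.37*c^2 + 2.62*c + 3.39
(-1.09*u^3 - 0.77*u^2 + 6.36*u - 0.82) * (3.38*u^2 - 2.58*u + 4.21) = -3.6842*u^5 + 0.2096*u^4 + 18.8945*u^3 - 22.4221*u^2 + 28.8912*u - 3.4522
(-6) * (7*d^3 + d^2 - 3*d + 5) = -42*d^3 - 6*d^2 + 18*d - 30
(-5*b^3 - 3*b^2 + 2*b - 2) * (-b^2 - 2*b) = 5*b^5 + 13*b^4 + 4*b^3 - 2*b^2 + 4*b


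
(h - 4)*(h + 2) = h^2 - 2*h - 8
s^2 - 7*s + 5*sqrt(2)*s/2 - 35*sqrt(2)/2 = (s - 7)*(s + 5*sqrt(2)/2)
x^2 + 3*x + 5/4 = (x + 1/2)*(x + 5/2)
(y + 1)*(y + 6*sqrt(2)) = y^2 + y + 6*sqrt(2)*y + 6*sqrt(2)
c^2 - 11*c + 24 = (c - 8)*(c - 3)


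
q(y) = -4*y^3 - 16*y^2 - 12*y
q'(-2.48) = -6.44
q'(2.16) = -137.11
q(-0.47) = 2.52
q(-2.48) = -7.63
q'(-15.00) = -2232.00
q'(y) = -12*y^2 - 32*y - 12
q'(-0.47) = 0.39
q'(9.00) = -1272.00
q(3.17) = -326.24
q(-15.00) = 10080.00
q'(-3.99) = -75.36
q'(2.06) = -128.84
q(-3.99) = 47.24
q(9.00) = -4320.00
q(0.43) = -8.44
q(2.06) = -127.58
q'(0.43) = -27.98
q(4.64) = -799.74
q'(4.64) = -418.84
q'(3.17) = -234.03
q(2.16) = -140.88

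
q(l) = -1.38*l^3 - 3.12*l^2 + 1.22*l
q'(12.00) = -669.82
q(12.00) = -2819.28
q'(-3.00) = -17.32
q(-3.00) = 5.52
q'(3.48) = -70.63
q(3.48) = -91.70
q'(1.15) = -11.43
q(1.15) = -4.82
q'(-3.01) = -17.51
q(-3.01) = 5.69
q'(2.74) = -46.96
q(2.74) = -48.47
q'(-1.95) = -2.35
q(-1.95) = -4.01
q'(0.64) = -4.47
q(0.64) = -0.86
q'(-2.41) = -7.79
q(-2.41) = -1.74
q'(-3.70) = -32.37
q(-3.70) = 22.67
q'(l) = -4.14*l^2 - 6.24*l + 1.22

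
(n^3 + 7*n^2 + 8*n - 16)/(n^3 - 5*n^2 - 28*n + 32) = (n + 4)/(n - 8)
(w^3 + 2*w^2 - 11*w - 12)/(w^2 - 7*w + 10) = (w^3 + 2*w^2 - 11*w - 12)/(w^2 - 7*w + 10)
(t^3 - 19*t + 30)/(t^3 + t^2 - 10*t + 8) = (t^2 + 2*t - 15)/(t^2 + 3*t - 4)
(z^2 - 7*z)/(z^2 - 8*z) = (z - 7)/(z - 8)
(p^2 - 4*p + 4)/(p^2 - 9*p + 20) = (p^2 - 4*p + 4)/(p^2 - 9*p + 20)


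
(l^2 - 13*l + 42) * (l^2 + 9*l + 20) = l^4 - 4*l^3 - 55*l^2 + 118*l + 840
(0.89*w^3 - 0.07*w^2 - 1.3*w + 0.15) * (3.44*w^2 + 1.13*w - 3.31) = 3.0616*w^5 + 0.7649*w^4 - 7.497*w^3 - 0.7213*w^2 + 4.4725*w - 0.4965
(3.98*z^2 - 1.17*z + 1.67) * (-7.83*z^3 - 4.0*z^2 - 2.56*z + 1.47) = -31.1634*z^5 - 6.7589*z^4 - 18.5849*z^3 + 2.1658*z^2 - 5.9951*z + 2.4549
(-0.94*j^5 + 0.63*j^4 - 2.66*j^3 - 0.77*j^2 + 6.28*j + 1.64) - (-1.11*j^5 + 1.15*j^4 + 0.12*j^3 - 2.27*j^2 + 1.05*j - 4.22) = 0.17*j^5 - 0.52*j^4 - 2.78*j^3 + 1.5*j^2 + 5.23*j + 5.86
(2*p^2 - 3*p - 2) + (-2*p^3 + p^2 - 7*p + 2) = -2*p^3 + 3*p^2 - 10*p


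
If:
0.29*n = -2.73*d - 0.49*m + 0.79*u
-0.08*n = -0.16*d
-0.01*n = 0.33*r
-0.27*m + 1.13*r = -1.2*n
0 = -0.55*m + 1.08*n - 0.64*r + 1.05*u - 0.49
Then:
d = 0.07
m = 0.57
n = 0.13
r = -0.00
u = 0.63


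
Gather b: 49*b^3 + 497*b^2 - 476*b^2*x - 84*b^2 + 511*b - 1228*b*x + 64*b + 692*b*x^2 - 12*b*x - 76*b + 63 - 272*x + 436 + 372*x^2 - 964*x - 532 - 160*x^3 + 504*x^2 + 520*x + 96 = 49*b^3 + b^2*(413 - 476*x) + b*(692*x^2 - 1240*x + 499) - 160*x^3 + 876*x^2 - 716*x + 63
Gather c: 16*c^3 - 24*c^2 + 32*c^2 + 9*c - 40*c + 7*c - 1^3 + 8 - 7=16*c^3 + 8*c^2 - 24*c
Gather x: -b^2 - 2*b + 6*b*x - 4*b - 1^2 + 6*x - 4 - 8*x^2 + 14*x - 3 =-b^2 - 6*b - 8*x^2 + x*(6*b + 20) - 8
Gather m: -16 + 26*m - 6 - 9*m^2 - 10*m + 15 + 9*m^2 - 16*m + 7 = 0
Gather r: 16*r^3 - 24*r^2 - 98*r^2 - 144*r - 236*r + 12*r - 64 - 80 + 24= 16*r^3 - 122*r^2 - 368*r - 120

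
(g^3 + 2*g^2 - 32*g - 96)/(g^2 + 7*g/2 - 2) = 2*(g^2 - 2*g - 24)/(2*g - 1)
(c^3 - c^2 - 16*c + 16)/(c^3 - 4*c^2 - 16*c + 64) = (c - 1)/(c - 4)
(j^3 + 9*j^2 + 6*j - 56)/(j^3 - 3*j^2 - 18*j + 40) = (j + 7)/(j - 5)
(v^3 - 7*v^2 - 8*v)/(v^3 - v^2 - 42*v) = (-v^2 + 7*v + 8)/(-v^2 + v + 42)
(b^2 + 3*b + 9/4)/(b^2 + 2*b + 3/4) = (2*b + 3)/(2*b + 1)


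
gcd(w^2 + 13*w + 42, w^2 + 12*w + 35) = w + 7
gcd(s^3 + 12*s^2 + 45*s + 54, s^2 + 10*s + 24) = s + 6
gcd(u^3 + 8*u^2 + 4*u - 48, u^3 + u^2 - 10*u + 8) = u^2 + 2*u - 8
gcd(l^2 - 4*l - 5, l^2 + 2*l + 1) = l + 1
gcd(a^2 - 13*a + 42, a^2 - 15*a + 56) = a - 7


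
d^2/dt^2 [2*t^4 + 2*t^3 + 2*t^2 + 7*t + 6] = 24*t^2 + 12*t + 4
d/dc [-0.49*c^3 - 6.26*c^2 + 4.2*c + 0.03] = -1.47*c^2 - 12.52*c + 4.2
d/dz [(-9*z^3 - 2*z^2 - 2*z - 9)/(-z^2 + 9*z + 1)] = (9*z^4 - 162*z^3 - 47*z^2 - 22*z + 79)/(z^4 - 18*z^3 + 79*z^2 + 18*z + 1)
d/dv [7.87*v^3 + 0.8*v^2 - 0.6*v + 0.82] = 23.61*v^2 + 1.6*v - 0.6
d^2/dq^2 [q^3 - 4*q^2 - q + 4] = 6*q - 8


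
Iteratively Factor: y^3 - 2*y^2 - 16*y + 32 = (y - 2)*(y^2 - 16) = (y - 2)*(y + 4)*(y - 4)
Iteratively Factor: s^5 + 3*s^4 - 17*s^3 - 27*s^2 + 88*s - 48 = (s - 1)*(s^4 + 4*s^3 - 13*s^2 - 40*s + 48) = (s - 1)*(s + 4)*(s^3 - 13*s + 12) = (s - 1)*(s + 4)^2*(s^2 - 4*s + 3) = (s - 1)^2*(s + 4)^2*(s - 3)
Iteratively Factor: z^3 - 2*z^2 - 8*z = (z - 4)*(z^2 + 2*z) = (z - 4)*(z + 2)*(z)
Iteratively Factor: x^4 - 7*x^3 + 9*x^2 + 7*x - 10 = (x - 2)*(x^3 - 5*x^2 - x + 5) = (x - 5)*(x - 2)*(x^2 - 1) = (x - 5)*(x - 2)*(x + 1)*(x - 1)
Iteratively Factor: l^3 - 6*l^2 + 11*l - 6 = (l - 1)*(l^2 - 5*l + 6) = (l - 2)*(l - 1)*(l - 3)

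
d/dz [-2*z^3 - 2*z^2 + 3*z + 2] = -6*z^2 - 4*z + 3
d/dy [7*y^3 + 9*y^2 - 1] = 3*y*(7*y + 6)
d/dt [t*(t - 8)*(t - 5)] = 3*t^2 - 26*t + 40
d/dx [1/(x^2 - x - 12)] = (1 - 2*x)/(-x^2 + x + 12)^2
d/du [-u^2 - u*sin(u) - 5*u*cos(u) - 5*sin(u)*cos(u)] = 5*u*sin(u) - u*cos(u) - 2*u - sin(u) - 5*cos(u) - 5*cos(2*u)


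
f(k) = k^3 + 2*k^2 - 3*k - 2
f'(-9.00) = 204.00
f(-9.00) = -542.00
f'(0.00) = -3.00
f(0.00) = -2.00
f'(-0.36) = -4.05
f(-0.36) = -0.71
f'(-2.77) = 8.94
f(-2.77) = 0.40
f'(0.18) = -2.18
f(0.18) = -2.47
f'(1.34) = 7.75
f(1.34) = -0.02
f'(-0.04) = -3.16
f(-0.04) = -1.88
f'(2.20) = 20.32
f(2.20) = 11.73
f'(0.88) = 2.84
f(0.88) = -2.41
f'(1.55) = 10.41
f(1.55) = 1.88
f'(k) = 3*k^2 + 4*k - 3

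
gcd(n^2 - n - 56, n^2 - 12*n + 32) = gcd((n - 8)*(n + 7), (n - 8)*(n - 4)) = n - 8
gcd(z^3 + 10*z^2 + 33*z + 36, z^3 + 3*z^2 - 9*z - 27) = z^2 + 6*z + 9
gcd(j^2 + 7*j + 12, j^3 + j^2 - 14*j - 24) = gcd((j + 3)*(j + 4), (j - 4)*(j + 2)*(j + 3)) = j + 3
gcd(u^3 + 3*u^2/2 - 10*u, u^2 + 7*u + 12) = u + 4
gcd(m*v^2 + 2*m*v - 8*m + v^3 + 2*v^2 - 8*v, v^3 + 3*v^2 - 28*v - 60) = 1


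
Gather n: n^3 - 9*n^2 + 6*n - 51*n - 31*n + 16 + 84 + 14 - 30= n^3 - 9*n^2 - 76*n + 84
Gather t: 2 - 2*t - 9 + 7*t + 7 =5*t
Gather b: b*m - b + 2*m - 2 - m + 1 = b*(m - 1) + m - 1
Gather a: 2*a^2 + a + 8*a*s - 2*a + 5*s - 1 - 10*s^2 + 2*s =2*a^2 + a*(8*s - 1) - 10*s^2 + 7*s - 1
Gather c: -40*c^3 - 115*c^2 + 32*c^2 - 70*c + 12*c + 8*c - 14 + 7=-40*c^3 - 83*c^2 - 50*c - 7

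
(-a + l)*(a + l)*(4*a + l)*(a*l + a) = -4*a^4*l - 4*a^4 - a^3*l^2 - a^3*l + 4*a^2*l^3 + 4*a^2*l^2 + a*l^4 + a*l^3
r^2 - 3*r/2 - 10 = (r - 4)*(r + 5/2)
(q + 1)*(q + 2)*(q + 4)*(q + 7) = q^4 + 14*q^3 + 63*q^2 + 106*q + 56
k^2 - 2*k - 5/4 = (k - 5/2)*(k + 1/2)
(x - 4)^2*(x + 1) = x^3 - 7*x^2 + 8*x + 16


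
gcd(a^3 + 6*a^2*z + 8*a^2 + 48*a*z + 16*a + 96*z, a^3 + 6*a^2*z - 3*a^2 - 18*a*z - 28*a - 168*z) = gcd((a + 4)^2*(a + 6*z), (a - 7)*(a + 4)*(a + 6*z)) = a^2 + 6*a*z + 4*a + 24*z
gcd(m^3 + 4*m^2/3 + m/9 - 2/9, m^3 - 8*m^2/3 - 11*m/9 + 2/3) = m^2 + m/3 - 2/9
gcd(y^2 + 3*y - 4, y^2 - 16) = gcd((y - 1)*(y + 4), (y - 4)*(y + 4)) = y + 4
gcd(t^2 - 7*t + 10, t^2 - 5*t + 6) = t - 2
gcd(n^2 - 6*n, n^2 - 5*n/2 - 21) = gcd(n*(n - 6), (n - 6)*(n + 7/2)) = n - 6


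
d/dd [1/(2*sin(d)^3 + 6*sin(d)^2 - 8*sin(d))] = (-3*cos(d) - 6/tan(d) + 4*cos(d)/sin(d)^2)/(2*(sin(d) - 1)^2*(sin(d) + 4)^2)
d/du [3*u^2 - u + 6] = 6*u - 1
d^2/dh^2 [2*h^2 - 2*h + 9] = 4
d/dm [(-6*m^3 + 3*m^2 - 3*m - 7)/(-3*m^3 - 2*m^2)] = (21*m^3 - 18*m^2 - 69*m - 28)/(m^3*(9*m^2 + 12*m + 4))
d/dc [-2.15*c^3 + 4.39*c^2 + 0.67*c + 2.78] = -6.45*c^2 + 8.78*c + 0.67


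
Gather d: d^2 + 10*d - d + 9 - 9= d^2 + 9*d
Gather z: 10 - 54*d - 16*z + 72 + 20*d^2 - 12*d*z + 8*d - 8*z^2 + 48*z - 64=20*d^2 - 46*d - 8*z^2 + z*(32 - 12*d) + 18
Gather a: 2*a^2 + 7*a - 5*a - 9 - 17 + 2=2*a^2 + 2*a - 24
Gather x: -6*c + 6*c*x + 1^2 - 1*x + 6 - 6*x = -6*c + x*(6*c - 7) + 7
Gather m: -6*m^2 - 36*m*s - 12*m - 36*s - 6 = -6*m^2 + m*(-36*s - 12) - 36*s - 6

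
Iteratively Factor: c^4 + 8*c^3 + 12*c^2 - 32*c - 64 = (c + 4)*(c^3 + 4*c^2 - 4*c - 16) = (c + 4)^2*(c^2 - 4) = (c - 2)*(c + 4)^2*(c + 2)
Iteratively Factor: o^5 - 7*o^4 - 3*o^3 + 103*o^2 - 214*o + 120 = (o - 1)*(o^4 - 6*o^3 - 9*o^2 + 94*o - 120) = (o - 2)*(o - 1)*(o^3 - 4*o^2 - 17*o + 60) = (o - 3)*(o - 2)*(o - 1)*(o^2 - o - 20) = (o - 5)*(o - 3)*(o - 2)*(o - 1)*(o + 4)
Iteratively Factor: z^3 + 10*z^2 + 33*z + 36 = (z + 3)*(z^2 + 7*z + 12) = (z + 3)*(z + 4)*(z + 3)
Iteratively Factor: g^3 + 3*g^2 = (g)*(g^2 + 3*g) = g*(g + 3)*(g)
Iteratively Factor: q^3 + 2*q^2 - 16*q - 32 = (q + 4)*(q^2 - 2*q - 8) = (q - 4)*(q + 4)*(q + 2)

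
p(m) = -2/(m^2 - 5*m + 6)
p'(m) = -2*(5 - 2*m)/(m^2 - 5*m + 6)^2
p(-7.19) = -0.02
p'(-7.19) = -0.00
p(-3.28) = -0.06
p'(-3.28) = -0.02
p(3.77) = -1.47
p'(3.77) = 2.73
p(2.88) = 18.94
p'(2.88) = 136.31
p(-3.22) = -0.06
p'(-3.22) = -0.02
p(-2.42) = -0.08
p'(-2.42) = -0.03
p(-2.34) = -0.09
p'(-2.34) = -0.04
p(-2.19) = -0.09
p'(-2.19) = -0.04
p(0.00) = -0.33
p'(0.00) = -0.28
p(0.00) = -0.33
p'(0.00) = -0.28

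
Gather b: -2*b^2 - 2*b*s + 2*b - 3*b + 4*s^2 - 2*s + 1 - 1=-2*b^2 + b*(-2*s - 1) + 4*s^2 - 2*s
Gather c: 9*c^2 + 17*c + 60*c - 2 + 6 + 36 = 9*c^2 + 77*c + 40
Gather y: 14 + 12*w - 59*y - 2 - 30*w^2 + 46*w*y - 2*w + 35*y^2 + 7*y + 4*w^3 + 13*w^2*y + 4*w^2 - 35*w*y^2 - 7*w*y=4*w^3 - 26*w^2 + 10*w + y^2*(35 - 35*w) + y*(13*w^2 + 39*w - 52) + 12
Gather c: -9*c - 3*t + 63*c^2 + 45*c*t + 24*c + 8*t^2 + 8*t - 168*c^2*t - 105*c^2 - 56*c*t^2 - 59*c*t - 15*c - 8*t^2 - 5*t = c^2*(-168*t - 42) + c*(-56*t^2 - 14*t)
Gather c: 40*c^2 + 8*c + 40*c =40*c^2 + 48*c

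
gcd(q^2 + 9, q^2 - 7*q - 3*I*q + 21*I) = q - 3*I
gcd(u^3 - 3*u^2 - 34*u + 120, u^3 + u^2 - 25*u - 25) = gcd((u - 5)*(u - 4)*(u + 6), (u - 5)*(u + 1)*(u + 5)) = u - 5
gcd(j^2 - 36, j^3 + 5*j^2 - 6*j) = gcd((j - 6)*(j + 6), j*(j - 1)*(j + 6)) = j + 6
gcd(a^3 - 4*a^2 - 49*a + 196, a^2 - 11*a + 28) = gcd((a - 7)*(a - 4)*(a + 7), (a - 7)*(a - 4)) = a^2 - 11*a + 28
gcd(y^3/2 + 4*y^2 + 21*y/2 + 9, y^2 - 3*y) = 1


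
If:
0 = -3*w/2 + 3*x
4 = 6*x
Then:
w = 4/3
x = 2/3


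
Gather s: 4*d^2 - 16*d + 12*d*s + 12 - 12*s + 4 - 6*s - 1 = 4*d^2 - 16*d + s*(12*d - 18) + 15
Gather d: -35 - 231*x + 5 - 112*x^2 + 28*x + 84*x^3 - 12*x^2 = 84*x^3 - 124*x^2 - 203*x - 30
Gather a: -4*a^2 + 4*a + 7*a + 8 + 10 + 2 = -4*a^2 + 11*a + 20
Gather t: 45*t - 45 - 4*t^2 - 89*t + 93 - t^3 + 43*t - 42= -t^3 - 4*t^2 - t + 6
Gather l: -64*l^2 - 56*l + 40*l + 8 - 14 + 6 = -64*l^2 - 16*l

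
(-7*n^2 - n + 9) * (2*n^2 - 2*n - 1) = -14*n^4 + 12*n^3 + 27*n^2 - 17*n - 9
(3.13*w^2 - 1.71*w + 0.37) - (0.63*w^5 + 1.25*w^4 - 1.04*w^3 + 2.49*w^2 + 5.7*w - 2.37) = -0.63*w^5 - 1.25*w^4 + 1.04*w^3 + 0.64*w^2 - 7.41*w + 2.74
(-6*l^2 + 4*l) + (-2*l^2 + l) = -8*l^2 + 5*l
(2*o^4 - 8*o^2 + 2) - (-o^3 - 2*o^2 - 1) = 2*o^4 + o^3 - 6*o^2 + 3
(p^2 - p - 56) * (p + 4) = p^3 + 3*p^2 - 60*p - 224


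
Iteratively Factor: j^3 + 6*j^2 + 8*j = (j)*(j^2 + 6*j + 8) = j*(j + 4)*(j + 2)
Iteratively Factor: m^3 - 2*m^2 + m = (m - 1)*(m^2 - m) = (m - 1)^2*(m)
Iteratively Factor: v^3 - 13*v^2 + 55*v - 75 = (v - 3)*(v^2 - 10*v + 25) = (v - 5)*(v - 3)*(v - 5)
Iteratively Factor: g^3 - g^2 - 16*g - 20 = (g + 2)*(g^2 - 3*g - 10) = (g - 5)*(g + 2)*(g + 2)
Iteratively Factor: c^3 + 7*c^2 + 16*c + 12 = (c + 3)*(c^2 + 4*c + 4) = (c + 2)*(c + 3)*(c + 2)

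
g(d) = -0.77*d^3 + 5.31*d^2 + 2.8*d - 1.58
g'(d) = -2.31*d^2 + 10.62*d + 2.8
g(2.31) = 23.73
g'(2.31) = 15.01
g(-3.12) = 64.76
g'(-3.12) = -52.82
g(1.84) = 16.75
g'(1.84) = 14.52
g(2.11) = 20.74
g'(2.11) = 14.92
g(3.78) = 43.29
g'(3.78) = 9.94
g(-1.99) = 19.94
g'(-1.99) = -27.48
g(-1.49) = 8.58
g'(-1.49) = -18.15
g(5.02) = 48.88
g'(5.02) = -2.10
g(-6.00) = 339.10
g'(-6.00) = -144.08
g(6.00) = 40.06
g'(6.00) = -16.64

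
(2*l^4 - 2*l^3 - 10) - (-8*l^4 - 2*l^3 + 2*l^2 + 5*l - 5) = 10*l^4 - 2*l^2 - 5*l - 5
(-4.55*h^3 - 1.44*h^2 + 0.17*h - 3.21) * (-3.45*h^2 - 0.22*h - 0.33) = 15.6975*h^5 + 5.969*h^4 + 1.2318*h^3 + 11.5123*h^2 + 0.6501*h + 1.0593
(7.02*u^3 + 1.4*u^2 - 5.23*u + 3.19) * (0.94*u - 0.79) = 6.5988*u^4 - 4.2298*u^3 - 6.0222*u^2 + 7.1303*u - 2.5201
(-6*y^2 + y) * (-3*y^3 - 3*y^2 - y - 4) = 18*y^5 + 15*y^4 + 3*y^3 + 23*y^2 - 4*y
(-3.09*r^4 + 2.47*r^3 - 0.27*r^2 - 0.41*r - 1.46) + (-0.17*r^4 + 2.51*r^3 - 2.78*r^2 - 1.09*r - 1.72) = -3.26*r^4 + 4.98*r^3 - 3.05*r^2 - 1.5*r - 3.18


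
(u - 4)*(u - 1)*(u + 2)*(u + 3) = u^4 - 15*u^2 - 10*u + 24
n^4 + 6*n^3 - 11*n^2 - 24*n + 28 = (n - 2)*(n - 1)*(n + 2)*(n + 7)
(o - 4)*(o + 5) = o^2 + o - 20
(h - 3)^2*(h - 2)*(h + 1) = h^4 - 7*h^3 + 13*h^2 + 3*h - 18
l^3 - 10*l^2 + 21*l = l*(l - 7)*(l - 3)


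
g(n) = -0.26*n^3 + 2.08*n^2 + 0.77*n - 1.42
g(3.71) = 16.79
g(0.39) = -0.82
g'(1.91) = 5.87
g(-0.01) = -1.43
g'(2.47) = 6.29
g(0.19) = -1.20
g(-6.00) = 125.00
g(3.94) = 18.00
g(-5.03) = 80.42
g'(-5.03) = -39.89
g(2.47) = 9.25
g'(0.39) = 2.27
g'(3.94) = 5.05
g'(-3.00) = -18.73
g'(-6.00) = -52.27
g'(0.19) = 1.53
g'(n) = -0.78*n^2 + 4.16*n + 0.77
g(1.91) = 5.83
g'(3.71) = 5.47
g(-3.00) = 22.01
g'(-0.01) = 0.73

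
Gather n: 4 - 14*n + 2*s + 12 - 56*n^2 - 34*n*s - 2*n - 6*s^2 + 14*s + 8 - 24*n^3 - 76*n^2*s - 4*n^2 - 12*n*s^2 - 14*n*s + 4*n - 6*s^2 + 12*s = -24*n^3 + n^2*(-76*s - 60) + n*(-12*s^2 - 48*s - 12) - 12*s^2 + 28*s + 24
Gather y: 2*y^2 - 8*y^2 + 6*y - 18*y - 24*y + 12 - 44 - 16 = -6*y^2 - 36*y - 48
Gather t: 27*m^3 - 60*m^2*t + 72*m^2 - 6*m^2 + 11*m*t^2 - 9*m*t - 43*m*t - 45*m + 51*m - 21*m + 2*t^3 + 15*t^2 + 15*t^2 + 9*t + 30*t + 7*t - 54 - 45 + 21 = 27*m^3 + 66*m^2 - 15*m + 2*t^3 + t^2*(11*m + 30) + t*(-60*m^2 - 52*m + 46) - 78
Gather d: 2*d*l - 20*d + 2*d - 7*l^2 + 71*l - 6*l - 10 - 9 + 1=d*(2*l - 18) - 7*l^2 + 65*l - 18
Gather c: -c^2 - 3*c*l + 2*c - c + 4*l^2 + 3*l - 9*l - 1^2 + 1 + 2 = -c^2 + c*(1 - 3*l) + 4*l^2 - 6*l + 2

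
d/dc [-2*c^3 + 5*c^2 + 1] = 2*c*(5 - 3*c)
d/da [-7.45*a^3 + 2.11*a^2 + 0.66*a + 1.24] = -22.35*a^2 + 4.22*a + 0.66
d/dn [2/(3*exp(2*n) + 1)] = -12*exp(2*n)/(3*exp(2*n) + 1)^2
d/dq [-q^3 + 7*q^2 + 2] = q*(14 - 3*q)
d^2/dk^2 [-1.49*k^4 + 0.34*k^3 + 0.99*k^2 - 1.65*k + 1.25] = -17.88*k^2 + 2.04*k + 1.98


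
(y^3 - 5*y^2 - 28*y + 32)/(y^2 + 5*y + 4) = (y^2 - 9*y + 8)/(y + 1)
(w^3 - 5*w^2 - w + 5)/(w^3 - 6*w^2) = (w^3 - 5*w^2 - w + 5)/(w^2*(w - 6))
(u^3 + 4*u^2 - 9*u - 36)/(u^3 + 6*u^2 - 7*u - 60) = (u + 3)/(u + 5)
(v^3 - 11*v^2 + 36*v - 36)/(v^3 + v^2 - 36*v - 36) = (v^2 - 5*v + 6)/(v^2 + 7*v + 6)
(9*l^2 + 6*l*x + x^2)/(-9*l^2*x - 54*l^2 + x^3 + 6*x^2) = (3*l + x)/(-3*l*x - 18*l + x^2 + 6*x)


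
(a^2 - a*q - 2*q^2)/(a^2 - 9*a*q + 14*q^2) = (-a - q)/(-a + 7*q)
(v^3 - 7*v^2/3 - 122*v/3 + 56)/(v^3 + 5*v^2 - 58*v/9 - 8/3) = 3*(v - 7)/(3*v + 1)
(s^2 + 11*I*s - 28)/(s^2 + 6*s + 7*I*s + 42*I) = (s + 4*I)/(s + 6)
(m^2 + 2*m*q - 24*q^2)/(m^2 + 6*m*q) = (m - 4*q)/m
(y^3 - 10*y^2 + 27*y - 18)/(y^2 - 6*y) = y - 4 + 3/y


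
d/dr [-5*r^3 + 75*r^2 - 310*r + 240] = -15*r^2 + 150*r - 310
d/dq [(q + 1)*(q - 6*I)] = 2*q + 1 - 6*I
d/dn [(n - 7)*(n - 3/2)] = 2*n - 17/2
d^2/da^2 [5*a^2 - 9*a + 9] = 10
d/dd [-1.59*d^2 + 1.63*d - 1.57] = 1.63 - 3.18*d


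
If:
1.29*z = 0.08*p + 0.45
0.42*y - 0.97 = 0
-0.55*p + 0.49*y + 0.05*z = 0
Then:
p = 2.10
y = 2.31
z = 0.48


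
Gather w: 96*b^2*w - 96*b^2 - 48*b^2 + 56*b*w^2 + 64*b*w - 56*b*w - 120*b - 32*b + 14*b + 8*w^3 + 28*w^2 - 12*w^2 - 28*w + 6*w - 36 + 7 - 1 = -144*b^2 - 138*b + 8*w^3 + w^2*(56*b + 16) + w*(96*b^2 + 8*b - 22) - 30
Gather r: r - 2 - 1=r - 3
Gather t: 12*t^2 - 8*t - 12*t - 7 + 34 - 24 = 12*t^2 - 20*t + 3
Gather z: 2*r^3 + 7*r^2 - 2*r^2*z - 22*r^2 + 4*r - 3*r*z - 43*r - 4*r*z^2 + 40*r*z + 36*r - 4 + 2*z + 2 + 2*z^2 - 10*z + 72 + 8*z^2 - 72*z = 2*r^3 - 15*r^2 - 3*r + z^2*(10 - 4*r) + z*(-2*r^2 + 37*r - 80) + 70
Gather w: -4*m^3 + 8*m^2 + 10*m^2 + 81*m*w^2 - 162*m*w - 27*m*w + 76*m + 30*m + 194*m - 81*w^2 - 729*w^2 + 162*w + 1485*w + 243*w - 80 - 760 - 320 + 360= -4*m^3 + 18*m^2 + 300*m + w^2*(81*m - 810) + w*(1890 - 189*m) - 800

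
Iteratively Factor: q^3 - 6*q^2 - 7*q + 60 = (q + 3)*(q^2 - 9*q + 20) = (q - 4)*(q + 3)*(q - 5)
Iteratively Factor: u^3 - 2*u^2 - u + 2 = (u - 1)*(u^2 - u - 2) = (u - 1)*(u + 1)*(u - 2)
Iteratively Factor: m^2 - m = (m)*(m - 1)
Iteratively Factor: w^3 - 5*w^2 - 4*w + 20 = (w + 2)*(w^2 - 7*w + 10) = (w - 5)*(w + 2)*(w - 2)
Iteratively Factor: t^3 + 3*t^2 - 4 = (t + 2)*(t^2 + t - 2) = (t - 1)*(t + 2)*(t + 2)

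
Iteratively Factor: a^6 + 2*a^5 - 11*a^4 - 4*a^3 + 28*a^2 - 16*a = (a + 4)*(a^5 - 2*a^4 - 3*a^3 + 8*a^2 - 4*a) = (a - 1)*(a + 4)*(a^4 - a^3 - 4*a^2 + 4*a) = (a - 2)*(a - 1)*(a + 4)*(a^3 + a^2 - 2*a) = (a - 2)*(a - 1)*(a + 2)*(a + 4)*(a^2 - a) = a*(a - 2)*(a - 1)*(a + 2)*(a + 4)*(a - 1)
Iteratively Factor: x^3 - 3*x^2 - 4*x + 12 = (x - 2)*(x^2 - x - 6) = (x - 3)*(x - 2)*(x + 2)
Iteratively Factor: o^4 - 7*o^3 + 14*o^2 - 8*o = (o - 4)*(o^3 - 3*o^2 + 2*o) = (o - 4)*(o - 1)*(o^2 - 2*o) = o*(o - 4)*(o - 1)*(o - 2)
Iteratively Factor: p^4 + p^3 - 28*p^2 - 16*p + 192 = (p + 4)*(p^3 - 3*p^2 - 16*p + 48) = (p + 4)^2*(p^2 - 7*p + 12) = (p - 4)*(p + 4)^2*(p - 3)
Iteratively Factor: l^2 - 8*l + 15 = (l - 3)*(l - 5)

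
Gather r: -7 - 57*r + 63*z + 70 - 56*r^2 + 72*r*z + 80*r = -56*r^2 + r*(72*z + 23) + 63*z + 63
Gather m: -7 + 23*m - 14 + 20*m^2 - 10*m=20*m^2 + 13*m - 21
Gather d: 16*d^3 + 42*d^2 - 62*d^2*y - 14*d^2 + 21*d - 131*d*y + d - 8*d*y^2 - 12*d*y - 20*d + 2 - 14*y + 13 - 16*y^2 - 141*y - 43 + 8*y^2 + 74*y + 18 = 16*d^3 + d^2*(28 - 62*y) + d*(-8*y^2 - 143*y + 2) - 8*y^2 - 81*y - 10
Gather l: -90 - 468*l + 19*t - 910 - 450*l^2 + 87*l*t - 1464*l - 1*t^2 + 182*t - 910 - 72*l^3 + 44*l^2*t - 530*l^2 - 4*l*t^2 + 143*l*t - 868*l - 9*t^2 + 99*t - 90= -72*l^3 + l^2*(44*t - 980) + l*(-4*t^2 + 230*t - 2800) - 10*t^2 + 300*t - 2000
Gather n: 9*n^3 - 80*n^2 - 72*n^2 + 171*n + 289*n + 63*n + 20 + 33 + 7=9*n^3 - 152*n^2 + 523*n + 60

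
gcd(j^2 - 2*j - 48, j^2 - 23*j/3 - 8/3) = j - 8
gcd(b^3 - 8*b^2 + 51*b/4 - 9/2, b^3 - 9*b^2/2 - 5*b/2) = 1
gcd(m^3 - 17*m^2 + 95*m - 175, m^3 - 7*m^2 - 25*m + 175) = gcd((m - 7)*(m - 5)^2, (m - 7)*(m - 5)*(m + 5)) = m^2 - 12*m + 35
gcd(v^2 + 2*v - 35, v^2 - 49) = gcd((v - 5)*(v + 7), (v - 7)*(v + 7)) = v + 7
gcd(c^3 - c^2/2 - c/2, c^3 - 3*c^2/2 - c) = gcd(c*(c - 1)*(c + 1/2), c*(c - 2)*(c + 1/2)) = c^2 + c/2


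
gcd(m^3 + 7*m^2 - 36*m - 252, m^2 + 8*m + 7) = m + 7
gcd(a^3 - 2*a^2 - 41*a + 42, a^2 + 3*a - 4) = a - 1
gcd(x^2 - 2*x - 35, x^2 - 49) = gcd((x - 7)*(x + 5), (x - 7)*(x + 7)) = x - 7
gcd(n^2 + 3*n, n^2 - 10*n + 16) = 1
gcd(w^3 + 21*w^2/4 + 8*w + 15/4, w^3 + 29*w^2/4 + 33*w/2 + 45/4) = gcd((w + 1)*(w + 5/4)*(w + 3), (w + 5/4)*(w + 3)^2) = w^2 + 17*w/4 + 15/4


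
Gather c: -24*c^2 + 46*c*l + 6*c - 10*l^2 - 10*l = -24*c^2 + c*(46*l + 6) - 10*l^2 - 10*l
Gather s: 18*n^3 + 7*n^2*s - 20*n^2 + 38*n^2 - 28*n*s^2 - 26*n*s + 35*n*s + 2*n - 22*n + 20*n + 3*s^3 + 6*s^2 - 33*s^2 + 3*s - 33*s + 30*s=18*n^3 + 18*n^2 + 3*s^3 + s^2*(-28*n - 27) + s*(7*n^2 + 9*n)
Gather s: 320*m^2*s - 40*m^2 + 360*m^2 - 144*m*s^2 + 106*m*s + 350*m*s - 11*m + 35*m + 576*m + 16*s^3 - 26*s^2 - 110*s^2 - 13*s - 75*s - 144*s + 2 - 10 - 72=320*m^2 + 600*m + 16*s^3 + s^2*(-144*m - 136) + s*(320*m^2 + 456*m - 232) - 80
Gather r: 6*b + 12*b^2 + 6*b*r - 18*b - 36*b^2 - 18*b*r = -24*b^2 - 12*b*r - 12*b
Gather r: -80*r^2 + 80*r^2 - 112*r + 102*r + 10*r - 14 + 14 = 0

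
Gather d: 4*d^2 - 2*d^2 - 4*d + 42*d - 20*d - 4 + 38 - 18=2*d^2 + 18*d + 16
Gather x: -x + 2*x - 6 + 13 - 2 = x + 5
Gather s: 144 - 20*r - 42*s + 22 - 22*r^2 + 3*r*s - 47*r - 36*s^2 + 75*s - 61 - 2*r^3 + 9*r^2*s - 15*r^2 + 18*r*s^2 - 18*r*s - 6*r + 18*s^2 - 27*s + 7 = -2*r^3 - 37*r^2 - 73*r + s^2*(18*r - 18) + s*(9*r^2 - 15*r + 6) + 112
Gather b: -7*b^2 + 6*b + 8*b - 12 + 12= -7*b^2 + 14*b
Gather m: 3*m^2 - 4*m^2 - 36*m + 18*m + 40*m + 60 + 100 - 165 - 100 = -m^2 + 22*m - 105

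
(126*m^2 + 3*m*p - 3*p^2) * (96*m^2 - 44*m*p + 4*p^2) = 12096*m^4 - 5256*m^3*p + 84*m^2*p^2 + 144*m*p^3 - 12*p^4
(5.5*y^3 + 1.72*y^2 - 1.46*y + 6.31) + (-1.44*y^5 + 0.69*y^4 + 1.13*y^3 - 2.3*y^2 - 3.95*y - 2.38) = -1.44*y^5 + 0.69*y^4 + 6.63*y^3 - 0.58*y^2 - 5.41*y + 3.93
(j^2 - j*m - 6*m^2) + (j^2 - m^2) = 2*j^2 - j*m - 7*m^2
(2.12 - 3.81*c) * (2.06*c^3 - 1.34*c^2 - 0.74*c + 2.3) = -7.8486*c^4 + 9.4726*c^3 - 0.0214000000000003*c^2 - 10.3318*c + 4.876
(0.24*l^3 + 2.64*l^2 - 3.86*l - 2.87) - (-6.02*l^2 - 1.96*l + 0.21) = 0.24*l^3 + 8.66*l^2 - 1.9*l - 3.08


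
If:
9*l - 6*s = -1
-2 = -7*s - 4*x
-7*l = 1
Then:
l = -1/7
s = -1/21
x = 7/12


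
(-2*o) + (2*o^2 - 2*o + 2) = 2*o^2 - 4*o + 2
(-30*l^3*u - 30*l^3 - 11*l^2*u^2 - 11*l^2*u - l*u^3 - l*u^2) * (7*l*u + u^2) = -210*l^4*u^2 - 210*l^4*u - 107*l^3*u^3 - 107*l^3*u^2 - 18*l^2*u^4 - 18*l^2*u^3 - l*u^5 - l*u^4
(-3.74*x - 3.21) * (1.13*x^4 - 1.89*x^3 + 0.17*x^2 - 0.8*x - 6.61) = -4.2262*x^5 + 3.4413*x^4 + 5.4311*x^3 + 2.4463*x^2 + 27.2894*x + 21.2181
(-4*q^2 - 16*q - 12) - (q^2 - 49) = -5*q^2 - 16*q + 37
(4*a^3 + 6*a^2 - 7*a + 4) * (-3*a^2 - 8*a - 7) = -12*a^5 - 50*a^4 - 55*a^3 + 2*a^2 + 17*a - 28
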